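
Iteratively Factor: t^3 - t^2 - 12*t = (t - 4)*(t^2 + 3*t) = (t - 4)*(t + 3)*(t)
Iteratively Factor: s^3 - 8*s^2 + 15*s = (s)*(s^2 - 8*s + 15) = s*(s - 3)*(s - 5)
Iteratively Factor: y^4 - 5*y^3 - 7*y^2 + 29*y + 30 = (y + 2)*(y^3 - 7*y^2 + 7*y + 15) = (y + 1)*(y + 2)*(y^2 - 8*y + 15) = (y - 3)*(y + 1)*(y + 2)*(y - 5)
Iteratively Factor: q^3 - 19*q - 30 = (q + 3)*(q^2 - 3*q - 10) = (q + 2)*(q + 3)*(q - 5)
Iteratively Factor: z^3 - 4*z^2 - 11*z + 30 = (z + 3)*(z^2 - 7*z + 10) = (z - 2)*(z + 3)*(z - 5)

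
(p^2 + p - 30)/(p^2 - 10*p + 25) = (p + 6)/(p - 5)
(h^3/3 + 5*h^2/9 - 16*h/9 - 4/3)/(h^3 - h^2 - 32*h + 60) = (3*h^2 + 11*h + 6)/(9*(h^2 + h - 30))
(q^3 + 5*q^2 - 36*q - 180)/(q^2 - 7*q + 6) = (q^2 + 11*q + 30)/(q - 1)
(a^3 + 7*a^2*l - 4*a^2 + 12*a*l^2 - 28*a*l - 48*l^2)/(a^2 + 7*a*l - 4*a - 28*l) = (a^2 + 7*a*l + 12*l^2)/(a + 7*l)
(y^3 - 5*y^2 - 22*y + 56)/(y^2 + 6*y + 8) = (y^2 - 9*y + 14)/(y + 2)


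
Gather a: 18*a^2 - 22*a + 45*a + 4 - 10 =18*a^2 + 23*a - 6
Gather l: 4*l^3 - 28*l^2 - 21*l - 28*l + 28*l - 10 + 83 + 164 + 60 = 4*l^3 - 28*l^2 - 21*l + 297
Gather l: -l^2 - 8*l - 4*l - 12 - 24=-l^2 - 12*l - 36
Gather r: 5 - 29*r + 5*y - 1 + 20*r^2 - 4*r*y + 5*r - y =20*r^2 + r*(-4*y - 24) + 4*y + 4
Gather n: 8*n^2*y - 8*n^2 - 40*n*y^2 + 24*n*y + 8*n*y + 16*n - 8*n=n^2*(8*y - 8) + n*(-40*y^2 + 32*y + 8)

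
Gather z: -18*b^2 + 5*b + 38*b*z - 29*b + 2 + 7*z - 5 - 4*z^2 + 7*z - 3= -18*b^2 - 24*b - 4*z^2 + z*(38*b + 14) - 6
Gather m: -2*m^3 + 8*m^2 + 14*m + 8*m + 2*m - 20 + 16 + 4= -2*m^3 + 8*m^2 + 24*m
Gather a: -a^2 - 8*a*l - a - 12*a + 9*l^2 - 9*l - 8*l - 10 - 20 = -a^2 + a*(-8*l - 13) + 9*l^2 - 17*l - 30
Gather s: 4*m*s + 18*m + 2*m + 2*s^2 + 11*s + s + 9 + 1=20*m + 2*s^2 + s*(4*m + 12) + 10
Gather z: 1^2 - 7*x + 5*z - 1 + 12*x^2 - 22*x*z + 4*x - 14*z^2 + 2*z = 12*x^2 - 3*x - 14*z^2 + z*(7 - 22*x)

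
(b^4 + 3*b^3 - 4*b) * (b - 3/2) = b^5 + 3*b^4/2 - 9*b^3/2 - 4*b^2 + 6*b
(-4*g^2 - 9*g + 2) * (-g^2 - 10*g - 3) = 4*g^4 + 49*g^3 + 100*g^2 + 7*g - 6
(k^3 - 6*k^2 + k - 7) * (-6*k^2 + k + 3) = -6*k^5 + 37*k^4 - 9*k^3 + 25*k^2 - 4*k - 21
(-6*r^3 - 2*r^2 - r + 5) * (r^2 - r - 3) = -6*r^5 + 4*r^4 + 19*r^3 + 12*r^2 - 2*r - 15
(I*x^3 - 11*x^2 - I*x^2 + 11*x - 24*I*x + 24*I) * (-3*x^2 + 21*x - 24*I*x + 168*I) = -3*I*x^5 + 57*x^4 + 24*I*x^4 - 456*x^3 + 315*I*x^3 - 177*x^2 - 2688*I*x^2 + 4608*x + 2352*I*x - 4032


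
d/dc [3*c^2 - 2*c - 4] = 6*c - 2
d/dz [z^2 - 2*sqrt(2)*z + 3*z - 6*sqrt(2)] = 2*z - 2*sqrt(2) + 3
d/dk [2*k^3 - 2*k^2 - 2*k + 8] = 6*k^2 - 4*k - 2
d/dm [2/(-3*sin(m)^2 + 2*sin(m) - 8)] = 4*(3*sin(m) - 1)*cos(m)/(3*sin(m)^2 - 2*sin(m) + 8)^2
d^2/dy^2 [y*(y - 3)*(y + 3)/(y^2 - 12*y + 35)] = 40*(5*y^3 - 63*y^2 + 231*y - 189)/(y^6 - 36*y^5 + 537*y^4 - 4248*y^3 + 18795*y^2 - 44100*y + 42875)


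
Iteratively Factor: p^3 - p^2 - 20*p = (p + 4)*(p^2 - 5*p) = (p - 5)*(p + 4)*(p)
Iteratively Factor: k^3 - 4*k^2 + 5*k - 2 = (k - 1)*(k^2 - 3*k + 2) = (k - 1)^2*(k - 2)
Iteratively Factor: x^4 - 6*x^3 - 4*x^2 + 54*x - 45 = (x + 3)*(x^3 - 9*x^2 + 23*x - 15) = (x - 5)*(x + 3)*(x^2 - 4*x + 3) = (x - 5)*(x - 1)*(x + 3)*(x - 3)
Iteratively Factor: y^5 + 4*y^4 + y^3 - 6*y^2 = (y - 1)*(y^4 + 5*y^3 + 6*y^2) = y*(y - 1)*(y^3 + 5*y^2 + 6*y) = y^2*(y - 1)*(y^2 + 5*y + 6) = y^2*(y - 1)*(y + 2)*(y + 3)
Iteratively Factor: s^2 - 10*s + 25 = (s - 5)*(s - 5)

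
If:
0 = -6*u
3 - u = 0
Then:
No Solution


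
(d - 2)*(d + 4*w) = d^2 + 4*d*w - 2*d - 8*w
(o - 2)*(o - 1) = o^2 - 3*o + 2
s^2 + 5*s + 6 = (s + 2)*(s + 3)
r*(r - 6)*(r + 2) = r^3 - 4*r^2 - 12*r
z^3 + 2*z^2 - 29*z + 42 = (z - 3)*(z - 2)*(z + 7)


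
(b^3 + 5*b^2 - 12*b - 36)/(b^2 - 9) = (b^2 + 8*b + 12)/(b + 3)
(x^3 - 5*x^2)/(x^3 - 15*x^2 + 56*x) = x*(x - 5)/(x^2 - 15*x + 56)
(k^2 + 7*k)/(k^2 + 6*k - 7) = k/(k - 1)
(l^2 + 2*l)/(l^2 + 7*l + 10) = l/(l + 5)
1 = 1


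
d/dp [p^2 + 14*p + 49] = 2*p + 14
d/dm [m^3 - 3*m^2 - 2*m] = 3*m^2 - 6*m - 2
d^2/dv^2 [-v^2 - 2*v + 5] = -2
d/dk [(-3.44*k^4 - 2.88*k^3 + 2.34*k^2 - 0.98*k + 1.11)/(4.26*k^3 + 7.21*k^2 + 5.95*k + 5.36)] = (-14.6544*k^6 - 49.6048*k^5 - 92.1372*k^4 - 99.676*k^3 - 39.5074*k^2 + 9.0786*k - 11.8573)/(18.1476*k^6 + 61.4292*k^5 + 102.6781*k^4 + 131.4662*k^3 + 112.6937*k^2 + 63.784*k + 28.7296)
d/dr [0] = 0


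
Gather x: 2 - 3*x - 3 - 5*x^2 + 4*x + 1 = -5*x^2 + x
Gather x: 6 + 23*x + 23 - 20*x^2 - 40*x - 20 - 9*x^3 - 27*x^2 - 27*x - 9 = -9*x^3 - 47*x^2 - 44*x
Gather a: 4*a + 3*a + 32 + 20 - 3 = 7*a + 49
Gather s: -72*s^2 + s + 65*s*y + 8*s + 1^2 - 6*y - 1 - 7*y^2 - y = -72*s^2 + s*(65*y + 9) - 7*y^2 - 7*y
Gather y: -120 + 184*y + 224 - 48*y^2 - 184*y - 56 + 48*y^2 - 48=0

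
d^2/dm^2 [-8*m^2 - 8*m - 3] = -16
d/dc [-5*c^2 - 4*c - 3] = -10*c - 4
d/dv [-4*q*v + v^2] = -4*q + 2*v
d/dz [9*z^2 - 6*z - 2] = 18*z - 6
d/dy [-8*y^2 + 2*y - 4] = 2 - 16*y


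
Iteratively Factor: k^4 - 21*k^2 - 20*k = (k - 5)*(k^3 + 5*k^2 + 4*k) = (k - 5)*(k + 1)*(k^2 + 4*k) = (k - 5)*(k + 1)*(k + 4)*(k)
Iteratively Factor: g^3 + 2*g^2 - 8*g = (g)*(g^2 + 2*g - 8) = g*(g + 4)*(g - 2)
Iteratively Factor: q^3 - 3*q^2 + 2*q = (q - 1)*(q^2 - 2*q) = (q - 2)*(q - 1)*(q)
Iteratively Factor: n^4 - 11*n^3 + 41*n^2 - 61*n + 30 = (n - 1)*(n^3 - 10*n^2 + 31*n - 30) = (n - 3)*(n - 1)*(n^2 - 7*n + 10) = (n - 3)*(n - 2)*(n - 1)*(n - 5)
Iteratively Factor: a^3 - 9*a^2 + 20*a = (a - 4)*(a^2 - 5*a) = a*(a - 4)*(a - 5)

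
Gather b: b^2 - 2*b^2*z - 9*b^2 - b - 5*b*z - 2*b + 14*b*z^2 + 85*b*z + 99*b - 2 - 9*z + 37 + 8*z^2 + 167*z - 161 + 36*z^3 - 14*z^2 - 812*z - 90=b^2*(-2*z - 8) + b*(14*z^2 + 80*z + 96) + 36*z^3 - 6*z^2 - 654*z - 216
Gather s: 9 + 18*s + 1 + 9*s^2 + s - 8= 9*s^2 + 19*s + 2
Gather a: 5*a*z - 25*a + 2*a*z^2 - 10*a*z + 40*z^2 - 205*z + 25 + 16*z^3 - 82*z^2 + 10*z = a*(2*z^2 - 5*z - 25) + 16*z^3 - 42*z^2 - 195*z + 25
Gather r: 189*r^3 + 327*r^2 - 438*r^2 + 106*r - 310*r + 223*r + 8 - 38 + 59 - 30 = 189*r^3 - 111*r^2 + 19*r - 1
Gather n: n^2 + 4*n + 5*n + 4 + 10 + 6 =n^2 + 9*n + 20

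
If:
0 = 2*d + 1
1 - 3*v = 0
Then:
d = -1/2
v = 1/3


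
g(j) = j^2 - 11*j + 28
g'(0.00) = -11.00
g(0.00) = 28.00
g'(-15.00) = -41.00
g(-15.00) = 418.00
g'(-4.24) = -19.48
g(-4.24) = 92.62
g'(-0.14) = -11.28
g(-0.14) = 29.56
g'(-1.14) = -13.28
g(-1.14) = 41.84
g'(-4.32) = -19.64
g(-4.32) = 94.18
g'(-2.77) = -16.54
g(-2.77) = 66.14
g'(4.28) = -2.44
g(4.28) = -0.76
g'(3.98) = -3.04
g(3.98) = 0.06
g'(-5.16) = -21.32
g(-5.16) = 111.39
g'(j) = 2*j - 11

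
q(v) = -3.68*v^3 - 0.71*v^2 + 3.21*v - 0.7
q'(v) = -11.04*v^2 - 1.42*v + 3.21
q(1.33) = -6.34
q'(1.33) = -18.21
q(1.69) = -15.07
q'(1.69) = -30.72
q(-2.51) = 44.96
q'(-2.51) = -62.78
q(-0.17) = -1.25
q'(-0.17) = 3.13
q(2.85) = -82.51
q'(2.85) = -90.51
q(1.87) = -21.24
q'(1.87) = -38.05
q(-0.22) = -1.40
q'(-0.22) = 2.99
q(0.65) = 0.08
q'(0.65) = -2.38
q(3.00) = -96.82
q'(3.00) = -100.41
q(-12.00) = 6217.58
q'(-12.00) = -1569.51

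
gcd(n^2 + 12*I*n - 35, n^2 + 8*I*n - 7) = n + 7*I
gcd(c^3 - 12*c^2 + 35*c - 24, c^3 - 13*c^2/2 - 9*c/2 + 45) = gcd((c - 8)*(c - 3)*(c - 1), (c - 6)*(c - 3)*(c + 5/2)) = c - 3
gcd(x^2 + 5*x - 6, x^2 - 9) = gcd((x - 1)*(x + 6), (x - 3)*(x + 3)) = 1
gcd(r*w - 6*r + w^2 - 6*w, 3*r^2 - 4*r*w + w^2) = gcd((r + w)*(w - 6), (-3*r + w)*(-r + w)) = 1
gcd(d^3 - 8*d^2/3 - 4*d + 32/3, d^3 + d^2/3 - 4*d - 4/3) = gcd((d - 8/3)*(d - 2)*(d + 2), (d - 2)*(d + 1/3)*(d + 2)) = d^2 - 4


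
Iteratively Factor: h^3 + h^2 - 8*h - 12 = (h + 2)*(h^2 - h - 6) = (h + 2)^2*(h - 3)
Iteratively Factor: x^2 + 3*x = (x + 3)*(x)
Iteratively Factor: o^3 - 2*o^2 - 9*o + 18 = (o + 3)*(o^2 - 5*o + 6) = (o - 2)*(o + 3)*(o - 3)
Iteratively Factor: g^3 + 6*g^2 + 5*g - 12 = (g + 3)*(g^2 + 3*g - 4) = (g - 1)*(g + 3)*(g + 4)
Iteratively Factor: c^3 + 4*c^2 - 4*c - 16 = (c + 2)*(c^2 + 2*c - 8) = (c + 2)*(c + 4)*(c - 2)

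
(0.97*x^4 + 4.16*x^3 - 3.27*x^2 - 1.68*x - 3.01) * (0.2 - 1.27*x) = -1.2319*x^5 - 5.0892*x^4 + 4.9849*x^3 + 1.4796*x^2 + 3.4867*x - 0.602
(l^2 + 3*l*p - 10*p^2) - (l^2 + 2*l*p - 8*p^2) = l*p - 2*p^2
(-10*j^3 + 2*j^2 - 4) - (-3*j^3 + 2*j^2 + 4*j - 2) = -7*j^3 - 4*j - 2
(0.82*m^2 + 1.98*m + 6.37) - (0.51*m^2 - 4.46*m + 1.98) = 0.31*m^2 + 6.44*m + 4.39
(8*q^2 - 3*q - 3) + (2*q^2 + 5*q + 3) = 10*q^2 + 2*q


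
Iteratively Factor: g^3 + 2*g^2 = (g)*(g^2 + 2*g) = g^2*(g + 2)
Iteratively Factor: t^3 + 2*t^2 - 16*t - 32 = (t - 4)*(t^2 + 6*t + 8) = (t - 4)*(t + 4)*(t + 2)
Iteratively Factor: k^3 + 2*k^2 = (k + 2)*(k^2) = k*(k + 2)*(k)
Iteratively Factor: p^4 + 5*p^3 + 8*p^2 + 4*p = (p)*(p^3 + 5*p^2 + 8*p + 4) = p*(p + 2)*(p^2 + 3*p + 2) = p*(p + 2)^2*(p + 1)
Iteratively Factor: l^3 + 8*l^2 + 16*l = (l)*(l^2 + 8*l + 16) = l*(l + 4)*(l + 4)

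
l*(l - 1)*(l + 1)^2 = l^4 + l^3 - l^2 - l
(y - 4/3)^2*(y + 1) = y^3 - 5*y^2/3 - 8*y/9 + 16/9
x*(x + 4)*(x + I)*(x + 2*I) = x^4 + 4*x^3 + 3*I*x^3 - 2*x^2 + 12*I*x^2 - 8*x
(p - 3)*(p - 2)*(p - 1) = p^3 - 6*p^2 + 11*p - 6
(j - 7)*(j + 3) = j^2 - 4*j - 21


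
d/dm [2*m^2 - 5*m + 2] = 4*m - 5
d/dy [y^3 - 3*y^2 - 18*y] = 3*y^2 - 6*y - 18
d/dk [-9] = 0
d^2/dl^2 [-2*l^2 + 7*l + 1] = -4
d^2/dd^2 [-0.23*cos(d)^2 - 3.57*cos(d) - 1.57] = 3.57*cos(d) + 0.46*cos(2*d)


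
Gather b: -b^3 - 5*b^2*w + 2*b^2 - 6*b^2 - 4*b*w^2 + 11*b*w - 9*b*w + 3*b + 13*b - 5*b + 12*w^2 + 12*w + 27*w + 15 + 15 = -b^3 + b^2*(-5*w - 4) + b*(-4*w^2 + 2*w + 11) + 12*w^2 + 39*w + 30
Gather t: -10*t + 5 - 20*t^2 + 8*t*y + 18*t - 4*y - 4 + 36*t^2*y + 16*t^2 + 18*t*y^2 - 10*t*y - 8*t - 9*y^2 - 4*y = t^2*(36*y - 4) + t*(18*y^2 - 2*y) - 9*y^2 - 8*y + 1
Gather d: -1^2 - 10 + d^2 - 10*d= d^2 - 10*d - 11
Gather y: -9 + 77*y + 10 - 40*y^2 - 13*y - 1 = -40*y^2 + 64*y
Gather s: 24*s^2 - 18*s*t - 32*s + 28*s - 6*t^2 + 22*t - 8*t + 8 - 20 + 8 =24*s^2 + s*(-18*t - 4) - 6*t^2 + 14*t - 4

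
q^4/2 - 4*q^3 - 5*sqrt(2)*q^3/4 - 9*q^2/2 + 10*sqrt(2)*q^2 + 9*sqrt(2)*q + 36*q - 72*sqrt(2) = (q/2 + sqrt(2))*(q - 8)*(q - 3*sqrt(2))*(q - 3*sqrt(2)/2)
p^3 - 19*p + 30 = (p - 3)*(p - 2)*(p + 5)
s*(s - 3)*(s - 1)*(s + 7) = s^4 + 3*s^3 - 25*s^2 + 21*s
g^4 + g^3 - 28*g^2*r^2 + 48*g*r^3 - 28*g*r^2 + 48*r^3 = (g + 1)*(g - 4*r)*(g - 2*r)*(g + 6*r)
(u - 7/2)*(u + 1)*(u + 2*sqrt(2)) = u^3 - 5*u^2/2 + 2*sqrt(2)*u^2 - 5*sqrt(2)*u - 7*u/2 - 7*sqrt(2)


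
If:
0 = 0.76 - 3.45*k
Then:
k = 0.22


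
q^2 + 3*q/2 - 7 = (q - 2)*(q + 7/2)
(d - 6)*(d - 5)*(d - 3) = d^3 - 14*d^2 + 63*d - 90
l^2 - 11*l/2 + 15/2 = (l - 3)*(l - 5/2)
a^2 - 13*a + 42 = (a - 7)*(a - 6)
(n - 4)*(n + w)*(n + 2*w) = n^3 + 3*n^2*w - 4*n^2 + 2*n*w^2 - 12*n*w - 8*w^2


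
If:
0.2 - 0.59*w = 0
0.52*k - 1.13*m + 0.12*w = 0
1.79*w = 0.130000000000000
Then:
No Solution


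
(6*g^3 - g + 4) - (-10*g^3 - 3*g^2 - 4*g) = 16*g^3 + 3*g^2 + 3*g + 4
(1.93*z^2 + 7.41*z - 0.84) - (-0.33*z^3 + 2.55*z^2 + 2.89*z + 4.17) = 0.33*z^3 - 0.62*z^2 + 4.52*z - 5.01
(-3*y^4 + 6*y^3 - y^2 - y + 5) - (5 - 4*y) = -3*y^4 + 6*y^3 - y^2 + 3*y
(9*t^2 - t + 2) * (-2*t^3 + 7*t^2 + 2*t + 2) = -18*t^5 + 65*t^4 + 7*t^3 + 30*t^2 + 2*t + 4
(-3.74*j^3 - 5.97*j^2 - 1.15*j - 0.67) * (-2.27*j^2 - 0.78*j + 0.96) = 8.4898*j^5 + 16.4691*j^4 + 3.6767*j^3 - 3.3133*j^2 - 0.5814*j - 0.6432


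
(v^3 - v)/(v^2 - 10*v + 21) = (v^3 - v)/(v^2 - 10*v + 21)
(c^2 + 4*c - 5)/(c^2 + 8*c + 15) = (c - 1)/(c + 3)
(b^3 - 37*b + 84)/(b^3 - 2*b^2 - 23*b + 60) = (b + 7)/(b + 5)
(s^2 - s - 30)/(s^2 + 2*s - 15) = (s - 6)/(s - 3)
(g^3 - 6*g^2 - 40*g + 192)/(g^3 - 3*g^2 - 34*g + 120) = (g - 8)/(g - 5)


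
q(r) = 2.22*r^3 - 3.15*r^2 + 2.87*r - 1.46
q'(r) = 6.66*r^2 - 6.3*r + 2.87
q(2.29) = 15.25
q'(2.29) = 23.37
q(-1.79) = -29.42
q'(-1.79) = 35.49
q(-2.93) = -92.75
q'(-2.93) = 78.50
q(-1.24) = -14.09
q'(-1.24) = 20.92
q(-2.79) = -82.20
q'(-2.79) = 72.29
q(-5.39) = -456.08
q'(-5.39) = 230.31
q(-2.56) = -66.70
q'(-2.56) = 62.64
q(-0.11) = -1.82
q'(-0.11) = 3.64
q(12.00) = 3415.54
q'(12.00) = 886.31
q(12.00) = 3415.54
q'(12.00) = 886.31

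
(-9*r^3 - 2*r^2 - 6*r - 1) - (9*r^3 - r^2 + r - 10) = -18*r^3 - r^2 - 7*r + 9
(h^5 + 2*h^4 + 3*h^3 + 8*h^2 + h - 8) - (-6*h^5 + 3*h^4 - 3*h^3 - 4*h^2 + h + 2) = 7*h^5 - h^4 + 6*h^3 + 12*h^2 - 10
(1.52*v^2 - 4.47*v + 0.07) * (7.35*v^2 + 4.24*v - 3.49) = 11.172*v^4 - 26.4097*v^3 - 23.7431*v^2 + 15.8971*v - 0.2443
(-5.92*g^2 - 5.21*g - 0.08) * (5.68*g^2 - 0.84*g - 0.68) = -33.6256*g^4 - 24.62*g^3 + 7.9476*g^2 + 3.61*g + 0.0544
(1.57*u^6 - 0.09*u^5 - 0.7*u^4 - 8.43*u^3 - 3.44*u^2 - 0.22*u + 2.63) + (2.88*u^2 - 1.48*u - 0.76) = 1.57*u^6 - 0.09*u^5 - 0.7*u^4 - 8.43*u^3 - 0.56*u^2 - 1.7*u + 1.87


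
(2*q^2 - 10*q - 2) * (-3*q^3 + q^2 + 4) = -6*q^5 + 32*q^4 - 4*q^3 + 6*q^2 - 40*q - 8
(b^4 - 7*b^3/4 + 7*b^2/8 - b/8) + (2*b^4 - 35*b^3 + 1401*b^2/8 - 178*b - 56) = 3*b^4 - 147*b^3/4 + 176*b^2 - 1425*b/8 - 56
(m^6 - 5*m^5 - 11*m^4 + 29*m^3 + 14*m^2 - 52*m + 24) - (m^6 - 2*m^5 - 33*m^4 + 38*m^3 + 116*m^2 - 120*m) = -3*m^5 + 22*m^4 - 9*m^3 - 102*m^2 + 68*m + 24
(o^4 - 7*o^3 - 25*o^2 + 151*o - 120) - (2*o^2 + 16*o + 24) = o^4 - 7*o^3 - 27*o^2 + 135*o - 144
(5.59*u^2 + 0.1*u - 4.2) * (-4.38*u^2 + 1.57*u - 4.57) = -24.4842*u^4 + 8.3383*u^3 - 6.9933*u^2 - 7.051*u + 19.194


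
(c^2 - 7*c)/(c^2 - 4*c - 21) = c/(c + 3)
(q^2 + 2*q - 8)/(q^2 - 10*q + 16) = (q + 4)/(q - 8)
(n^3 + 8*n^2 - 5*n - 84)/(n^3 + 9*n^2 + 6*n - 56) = (n - 3)/(n - 2)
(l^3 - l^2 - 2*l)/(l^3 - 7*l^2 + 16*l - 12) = l*(l + 1)/(l^2 - 5*l + 6)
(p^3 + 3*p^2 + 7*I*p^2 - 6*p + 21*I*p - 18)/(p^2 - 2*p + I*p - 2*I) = (p^2 + p*(3 + 6*I) + 18*I)/(p - 2)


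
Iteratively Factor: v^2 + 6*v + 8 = (v + 2)*(v + 4)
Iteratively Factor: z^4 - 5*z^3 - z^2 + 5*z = (z + 1)*(z^3 - 6*z^2 + 5*z) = z*(z + 1)*(z^2 - 6*z + 5) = z*(z - 5)*(z + 1)*(z - 1)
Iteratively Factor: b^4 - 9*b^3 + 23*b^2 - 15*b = (b - 1)*(b^3 - 8*b^2 + 15*b) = b*(b - 1)*(b^2 - 8*b + 15) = b*(b - 3)*(b - 1)*(b - 5)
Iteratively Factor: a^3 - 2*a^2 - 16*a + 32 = (a + 4)*(a^2 - 6*a + 8) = (a - 2)*(a + 4)*(a - 4)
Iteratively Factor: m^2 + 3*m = (m + 3)*(m)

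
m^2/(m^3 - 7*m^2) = 1/(m - 7)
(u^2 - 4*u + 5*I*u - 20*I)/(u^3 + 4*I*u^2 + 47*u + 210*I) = (u - 4)/(u^2 - I*u + 42)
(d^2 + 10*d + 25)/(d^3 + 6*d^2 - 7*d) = (d^2 + 10*d + 25)/(d*(d^2 + 6*d - 7))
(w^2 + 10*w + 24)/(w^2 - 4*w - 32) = (w + 6)/(w - 8)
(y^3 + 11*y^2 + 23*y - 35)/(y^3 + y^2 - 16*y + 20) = (y^2 + 6*y - 7)/(y^2 - 4*y + 4)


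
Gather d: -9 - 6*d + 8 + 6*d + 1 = 0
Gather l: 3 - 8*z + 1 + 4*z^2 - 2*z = 4*z^2 - 10*z + 4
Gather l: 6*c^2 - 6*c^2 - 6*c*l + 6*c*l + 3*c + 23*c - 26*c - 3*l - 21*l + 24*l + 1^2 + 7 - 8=0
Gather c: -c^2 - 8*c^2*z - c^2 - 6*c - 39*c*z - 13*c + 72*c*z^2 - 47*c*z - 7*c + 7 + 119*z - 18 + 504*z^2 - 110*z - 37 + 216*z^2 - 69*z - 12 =c^2*(-8*z - 2) + c*(72*z^2 - 86*z - 26) + 720*z^2 - 60*z - 60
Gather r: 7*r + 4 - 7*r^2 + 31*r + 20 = -7*r^2 + 38*r + 24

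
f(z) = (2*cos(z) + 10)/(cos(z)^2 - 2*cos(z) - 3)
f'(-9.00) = 104.25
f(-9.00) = -23.53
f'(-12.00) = 0.15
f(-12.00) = -2.94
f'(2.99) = -2296.40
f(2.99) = -175.40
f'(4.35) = 4.16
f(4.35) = -4.29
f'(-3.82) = -25.42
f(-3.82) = -10.09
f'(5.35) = 0.08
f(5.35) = -2.92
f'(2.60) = -50.20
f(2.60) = -15.01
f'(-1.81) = 2.97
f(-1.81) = -3.86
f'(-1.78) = 2.74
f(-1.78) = -3.77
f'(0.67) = 0.12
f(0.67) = -2.93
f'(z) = (2*sin(z)*cos(z) - 2*sin(z))*(2*cos(z) + 10)/(cos(z)^2 - 2*cos(z) - 3)^2 - 2*sin(z)/(cos(z)^2 - 2*cos(z) - 3) = 2*(cos(z)^2 + 10*cos(z) - 7)*sin(z)/(sin(z)^2 + 2*cos(z) + 2)^2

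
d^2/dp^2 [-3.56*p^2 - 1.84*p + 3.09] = -7.12000000000000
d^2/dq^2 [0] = 0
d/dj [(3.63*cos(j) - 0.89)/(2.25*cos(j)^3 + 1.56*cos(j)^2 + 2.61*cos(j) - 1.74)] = (16.335*cos(j)^3 - 0.3447*cos(j)^2 - 2.7768*cos(j) + 3.9933)*sin(j)/(5.0625*cos(j)^6 + 7.02*cos(j)^5 + 14.1786*cos(j)^4 + 0.3132*cos(j)^3 + 1.3833*cos(j)^2 - 9.0828*cos(j) + 3.0276)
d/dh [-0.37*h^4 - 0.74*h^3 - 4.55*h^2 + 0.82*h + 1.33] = -1.48*h^3 - 2.22*h^2 - 9.1*h + 0.82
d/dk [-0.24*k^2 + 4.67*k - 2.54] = 4.67 - 0.48*k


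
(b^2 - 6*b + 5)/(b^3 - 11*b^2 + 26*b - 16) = (b - 5)/(b^2 - 10*b + 16)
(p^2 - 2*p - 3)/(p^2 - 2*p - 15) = (-p^2 + 2*p + 3)/(-p^2 + 2*p + 15)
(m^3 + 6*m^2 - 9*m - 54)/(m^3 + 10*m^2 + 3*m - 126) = (m + 3)/(m + 7)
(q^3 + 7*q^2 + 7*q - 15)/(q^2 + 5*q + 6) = (q^2 + 4*q - 5)/(q + 2)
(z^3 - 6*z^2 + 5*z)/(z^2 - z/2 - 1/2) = 2*z*(z - 5)/(2*z + 1)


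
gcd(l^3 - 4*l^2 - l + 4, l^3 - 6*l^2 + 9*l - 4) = l^2 - 5*l + 4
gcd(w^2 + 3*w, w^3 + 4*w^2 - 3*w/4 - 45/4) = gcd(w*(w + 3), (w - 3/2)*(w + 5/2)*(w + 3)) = w + 3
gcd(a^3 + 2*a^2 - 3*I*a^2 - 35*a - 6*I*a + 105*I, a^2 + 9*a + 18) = 1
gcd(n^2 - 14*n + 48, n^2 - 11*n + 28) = 1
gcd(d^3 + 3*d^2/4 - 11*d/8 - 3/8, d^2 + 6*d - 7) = d - 1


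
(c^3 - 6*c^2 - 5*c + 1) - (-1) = c^3 - 6*c^2 - 5*c + 2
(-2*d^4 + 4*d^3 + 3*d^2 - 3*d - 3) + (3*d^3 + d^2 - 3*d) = -2*d^4 + 7*d^3 + 4*d^2 - 6*d - 3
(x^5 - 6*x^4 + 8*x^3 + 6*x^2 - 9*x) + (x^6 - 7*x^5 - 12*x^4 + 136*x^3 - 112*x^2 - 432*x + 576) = x^6 - 6*x^5 - 18*x^4 + 144*x^3 - 106*x^2 - 441*x + 576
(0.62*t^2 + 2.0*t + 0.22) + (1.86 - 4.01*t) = 0.62*t^2 - 2.01*t + 2.08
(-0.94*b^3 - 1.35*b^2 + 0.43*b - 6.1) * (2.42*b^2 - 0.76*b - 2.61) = -2.2748*b^5 - 2.5526*b^4 + 4.52*b^3 - 11.5653*b^2 + 3.5137*b + 15.921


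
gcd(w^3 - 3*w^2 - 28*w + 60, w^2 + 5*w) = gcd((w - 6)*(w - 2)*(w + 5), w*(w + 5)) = w + 5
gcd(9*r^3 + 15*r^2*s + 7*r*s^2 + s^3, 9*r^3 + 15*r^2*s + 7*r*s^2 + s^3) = 9*r^3 + 15*r^2*s + 7*r*s^2 + s^3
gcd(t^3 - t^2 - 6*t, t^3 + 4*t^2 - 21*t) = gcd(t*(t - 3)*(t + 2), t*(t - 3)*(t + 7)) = t^2 - 3*t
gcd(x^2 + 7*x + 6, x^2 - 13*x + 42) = 1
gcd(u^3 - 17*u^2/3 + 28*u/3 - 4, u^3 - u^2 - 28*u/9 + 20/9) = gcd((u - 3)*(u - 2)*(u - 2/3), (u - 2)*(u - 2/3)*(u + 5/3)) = u^2 - 8*u/3 + 4/3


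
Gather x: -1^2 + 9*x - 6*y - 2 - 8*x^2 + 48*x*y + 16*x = -8*x^2 + x*(48*y + 25) - 6*y - 3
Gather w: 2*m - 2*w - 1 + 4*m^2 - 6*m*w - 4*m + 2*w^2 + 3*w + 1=4*m^2 - 2*m + 2*w^2 + w*(1 - 6*m)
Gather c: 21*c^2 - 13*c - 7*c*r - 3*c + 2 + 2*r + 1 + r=21*c^2 + c*(-7*r - 16) + 3*r + 3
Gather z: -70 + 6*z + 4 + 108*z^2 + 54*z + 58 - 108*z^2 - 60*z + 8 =0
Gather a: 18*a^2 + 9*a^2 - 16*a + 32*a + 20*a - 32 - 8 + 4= 27*a^2 + 36*a - 36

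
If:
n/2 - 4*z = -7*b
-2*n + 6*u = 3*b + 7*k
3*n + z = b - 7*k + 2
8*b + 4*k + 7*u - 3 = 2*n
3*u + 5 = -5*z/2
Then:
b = -10238/8565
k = 12328/8565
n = -19676/8565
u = 541/1713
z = -6792/2855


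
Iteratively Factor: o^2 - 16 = (o + 4)*(o - 4)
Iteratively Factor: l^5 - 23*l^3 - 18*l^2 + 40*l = (l - 5)*(l^4 + 5*l^3 + 2*l^2 - 8*l) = (l - 5)*(l + 4)*(l^3 + l^2 - 2*l) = (l - 5)*(l + 2)*(l + 4)*(l^2 - l) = l*(l - 5)*(l + 2)*(l + 4)*(l - 1)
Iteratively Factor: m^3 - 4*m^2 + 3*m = (m - 3)*(m^2 - m) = m*(m - 3)*(m - 1)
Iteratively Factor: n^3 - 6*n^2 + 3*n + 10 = (n + 1)*(n^2 - 7*n + 10) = (n - 5)*(n + 1)*(n - 2)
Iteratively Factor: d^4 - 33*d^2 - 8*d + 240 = (d + 4)*(d^3 - 4*d^2 - 17*d + 60) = (d - 3)*(d + 4)*(d^2 - d - 20) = (d - 5)*(d - 3)*(d + 4)*(d + 4)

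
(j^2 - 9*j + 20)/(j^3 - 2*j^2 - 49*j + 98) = (j^2 - 9*j + 20)/(j^3 - 2*j^2 - 49*j + 98)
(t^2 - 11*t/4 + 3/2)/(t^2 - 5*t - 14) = (-4*t^2 + 11*t - 6)/(4*(-t^2 + 5*t + 14))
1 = 1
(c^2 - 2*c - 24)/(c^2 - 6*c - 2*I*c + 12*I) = (c + 4)/(c - 2*I)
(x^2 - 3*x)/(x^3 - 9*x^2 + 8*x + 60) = x*(x - 3)/(x^3 - 9*x^2 + 8*x + 60)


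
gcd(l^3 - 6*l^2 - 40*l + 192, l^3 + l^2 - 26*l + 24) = l^2 + 2*l - 24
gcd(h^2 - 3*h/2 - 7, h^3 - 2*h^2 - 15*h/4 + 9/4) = 1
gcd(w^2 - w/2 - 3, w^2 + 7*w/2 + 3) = w + 3/2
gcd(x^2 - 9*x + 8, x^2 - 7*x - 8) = x - 8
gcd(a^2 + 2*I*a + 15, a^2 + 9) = a - 3*I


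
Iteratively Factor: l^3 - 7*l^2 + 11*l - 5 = (l - 1)*(l^2 - 6*l + 5) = (l - 5)*(l - 1)*(l - 1)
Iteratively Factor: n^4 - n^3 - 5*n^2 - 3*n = (n + 1)*(n^3 - 2*n^2 - 3*n) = (n - 3)*(n + 1)*(n^2 + n) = n*(n - 3)*(n + 1)*(n + 1)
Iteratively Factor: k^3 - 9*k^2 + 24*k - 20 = (k - 5)*(k^2 - 4*k + 4) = (k - 5)*(k - 2)*(k - 2)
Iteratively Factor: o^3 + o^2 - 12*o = (o + 4)*(o^2 - 3*o) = o*(o + 4)*(o - 3)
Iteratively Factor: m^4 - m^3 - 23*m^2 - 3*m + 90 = (m + 3)*(m^3 - 4*m^2 - 11*m + 30) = (m + 3)^2*(m^2 - 7*m + 10) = (m - 5)*(m + 3)^2*(m - 2)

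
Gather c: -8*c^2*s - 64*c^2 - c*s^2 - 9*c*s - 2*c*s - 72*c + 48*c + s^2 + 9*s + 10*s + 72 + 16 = c^2*(-8*s - 64) + c*(-s^2 - 11*s - 24) + s^2 + 19*s + 88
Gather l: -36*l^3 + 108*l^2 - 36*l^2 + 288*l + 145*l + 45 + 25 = -36*l^3 + 72*l^2 + 433*l + 70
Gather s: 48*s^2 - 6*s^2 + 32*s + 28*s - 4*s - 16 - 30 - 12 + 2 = 42*s^2 + 56*s - 56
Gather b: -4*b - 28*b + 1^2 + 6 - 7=-32*b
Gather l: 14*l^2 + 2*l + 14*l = 14*l^2 + 16*l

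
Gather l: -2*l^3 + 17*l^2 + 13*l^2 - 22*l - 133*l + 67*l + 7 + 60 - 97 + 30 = -2*l^3 + 30*l^2 - 88*l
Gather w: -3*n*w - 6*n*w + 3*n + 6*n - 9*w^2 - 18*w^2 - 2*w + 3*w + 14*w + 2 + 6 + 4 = 9*n - 27*w^2 + w*(15 - 9*n) + 12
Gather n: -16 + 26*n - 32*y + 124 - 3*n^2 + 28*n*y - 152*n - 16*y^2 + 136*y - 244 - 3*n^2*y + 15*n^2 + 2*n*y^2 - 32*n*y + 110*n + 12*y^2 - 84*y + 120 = n^2*(12 - 3*y) + n*(2*y^2 - 4*y - 16) - 4*y^2 + 20*y - 16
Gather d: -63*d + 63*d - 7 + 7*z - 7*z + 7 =0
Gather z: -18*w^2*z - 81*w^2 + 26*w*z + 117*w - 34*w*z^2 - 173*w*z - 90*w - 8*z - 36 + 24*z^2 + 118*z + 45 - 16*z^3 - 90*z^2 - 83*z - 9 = -81*w^2 + 27*w - 16*z^3 + z^2*(-34*w - 66) + z*(-18*w^2 - 147*w + 27)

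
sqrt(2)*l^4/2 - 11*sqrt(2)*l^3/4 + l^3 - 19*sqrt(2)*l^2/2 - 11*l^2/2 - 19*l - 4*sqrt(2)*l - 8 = (l - 8)*(l + 1/2)*(l + 2)*(sqrt(2)*l/2 + 1)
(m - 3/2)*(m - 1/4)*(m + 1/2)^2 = m^4 - 3*m^3/4 - 9*m^2/8 - m/16 + 3/32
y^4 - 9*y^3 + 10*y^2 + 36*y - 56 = (y - 7)*(y - 2)^2*(y + 2)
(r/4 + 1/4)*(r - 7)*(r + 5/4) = r^3/4 - 19*r^2/16 - 29*r/8 - 35/16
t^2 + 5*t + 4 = (t + 1)*(t + 4)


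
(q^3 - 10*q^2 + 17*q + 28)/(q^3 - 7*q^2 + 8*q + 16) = (q - 7)/(q - 4)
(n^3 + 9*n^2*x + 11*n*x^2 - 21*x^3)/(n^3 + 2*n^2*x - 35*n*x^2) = (-n^2 - 2*n*x + 3*x^2)/(n*(-n + 5*x))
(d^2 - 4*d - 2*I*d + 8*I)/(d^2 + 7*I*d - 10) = (d^2 - 4*d - 2*I*d + 8*I)/(d^2 + 7*I*d - 10)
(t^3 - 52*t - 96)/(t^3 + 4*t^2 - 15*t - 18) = (t^2 - 6*t - 16)/(t^2 - 2*t - 3)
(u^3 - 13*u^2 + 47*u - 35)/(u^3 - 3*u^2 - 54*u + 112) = (u^3 - 13*u^2 + 47*u - 35)/(u^3 - 3*u^2 - 54*u + 112)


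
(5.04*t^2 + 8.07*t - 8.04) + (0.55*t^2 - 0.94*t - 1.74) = 5.59*t^2 + 7.13*t - 9.78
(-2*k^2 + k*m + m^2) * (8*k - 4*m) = -16*k^3 + 16*k^2*m + 4*k*m^2 - 4*m^3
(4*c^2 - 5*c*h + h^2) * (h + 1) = 4*c^2*h + 4*c^2 - 5*c*h^2 - 5*c*h + h^3 + h^2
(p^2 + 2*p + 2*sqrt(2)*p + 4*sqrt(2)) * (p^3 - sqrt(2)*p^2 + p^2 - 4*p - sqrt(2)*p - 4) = p^5 + sqrt(2)*p^4 + 3*p^4 - 6*p^3 + 3*sqrt(2)*p^3 - 24*p^2 - 6*sqrt(2)*p^2 - 24*sqrt(2)*p - 16*p - 16*sqrt(2)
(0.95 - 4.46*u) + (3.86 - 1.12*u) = 4.81 - 5.58*u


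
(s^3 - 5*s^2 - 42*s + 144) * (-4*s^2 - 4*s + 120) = -4*s^5 + 16*s^4 + 308*s^3 - 1008*s^2 - 5616*s + 17280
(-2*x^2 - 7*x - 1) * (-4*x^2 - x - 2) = 8*x^4 + 30*x^3 + 15*x^2 + 15*x + 2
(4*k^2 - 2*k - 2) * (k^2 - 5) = 4*k^4 - 2*k^3 - 22*k^2 + 10*k + 10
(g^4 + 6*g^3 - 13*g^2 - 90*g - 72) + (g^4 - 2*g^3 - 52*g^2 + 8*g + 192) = 2*g^4 + 4*g^3 - 65*g^2 - 82*g + 120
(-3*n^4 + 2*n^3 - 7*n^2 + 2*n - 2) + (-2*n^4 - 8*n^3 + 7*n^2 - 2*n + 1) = -5*n^4 - 6*n^3 - 1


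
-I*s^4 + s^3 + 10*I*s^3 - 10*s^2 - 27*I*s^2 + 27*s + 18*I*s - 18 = (s - 6)*(s - 3)*(s - 1)*(-I*s + 1)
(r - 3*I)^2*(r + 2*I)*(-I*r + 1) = -I*r^4 - 3*r^3 - 7*I*r^2 - 15*r - 18*I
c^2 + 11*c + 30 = (c + 5)*(c + 6)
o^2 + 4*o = o*(o + 4)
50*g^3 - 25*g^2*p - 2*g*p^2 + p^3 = (-5*g + p)*(-2*g + p)*(5*g + p)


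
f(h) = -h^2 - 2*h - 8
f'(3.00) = -8.00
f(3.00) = -23.00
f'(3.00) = -8.00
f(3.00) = -23.00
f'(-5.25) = 8.50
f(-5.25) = -25.06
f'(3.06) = -8.12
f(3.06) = -23.48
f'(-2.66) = 3.32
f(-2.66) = -9.76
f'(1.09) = -4.18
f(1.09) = -11.37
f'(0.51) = -3.02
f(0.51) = -9.28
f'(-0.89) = -0.22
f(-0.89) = -7.01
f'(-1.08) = 0.16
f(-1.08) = -7.01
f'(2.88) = -7.76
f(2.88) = -22.05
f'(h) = -2*h - 2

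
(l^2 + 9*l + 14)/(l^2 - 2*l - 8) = (l + 7)/(l - 4)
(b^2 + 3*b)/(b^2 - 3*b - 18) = b/(b - 6)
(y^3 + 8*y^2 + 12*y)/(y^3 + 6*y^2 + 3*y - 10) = y*(y + 6)/(y^2 + 4*y - 5)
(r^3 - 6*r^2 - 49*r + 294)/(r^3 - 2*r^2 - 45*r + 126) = (r - 7)/(r - 3)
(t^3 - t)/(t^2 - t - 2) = t*(t - 1)/(t - 2)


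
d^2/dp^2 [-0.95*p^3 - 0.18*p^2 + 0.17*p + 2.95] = -5.7*p - 0.36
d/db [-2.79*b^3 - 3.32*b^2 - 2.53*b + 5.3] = -8.37*b^2 - 6.64*b - 2.53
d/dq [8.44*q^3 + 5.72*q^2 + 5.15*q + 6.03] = 25.32*q^2 + 11.44*q + 5.15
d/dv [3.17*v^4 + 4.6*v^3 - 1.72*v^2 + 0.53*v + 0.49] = 12.68*v^3 + 13.8*v^2 - 3.44*v + 0.53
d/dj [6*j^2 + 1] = 12*j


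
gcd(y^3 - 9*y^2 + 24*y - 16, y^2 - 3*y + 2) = y - 1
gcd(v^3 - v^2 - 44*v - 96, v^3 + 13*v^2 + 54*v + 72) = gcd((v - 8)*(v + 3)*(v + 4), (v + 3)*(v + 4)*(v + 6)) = v^2 + 7*v + 12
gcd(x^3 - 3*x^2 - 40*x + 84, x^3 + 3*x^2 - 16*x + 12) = x^2 + 4*x - 12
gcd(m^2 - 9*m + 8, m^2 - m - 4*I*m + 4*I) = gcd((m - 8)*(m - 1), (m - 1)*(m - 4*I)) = m - 1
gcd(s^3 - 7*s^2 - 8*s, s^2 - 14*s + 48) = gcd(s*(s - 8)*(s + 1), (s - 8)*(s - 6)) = s - 8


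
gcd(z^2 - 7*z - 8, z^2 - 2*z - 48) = z - 8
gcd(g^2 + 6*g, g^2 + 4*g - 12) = g + 6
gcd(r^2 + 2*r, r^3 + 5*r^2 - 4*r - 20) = r + 2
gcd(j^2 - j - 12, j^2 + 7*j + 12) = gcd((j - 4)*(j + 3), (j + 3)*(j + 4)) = j + 3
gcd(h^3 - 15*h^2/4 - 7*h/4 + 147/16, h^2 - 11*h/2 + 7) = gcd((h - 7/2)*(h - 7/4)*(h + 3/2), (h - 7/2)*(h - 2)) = h - 7/2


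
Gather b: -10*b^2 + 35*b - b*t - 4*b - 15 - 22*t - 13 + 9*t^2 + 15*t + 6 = -10*b^2 + b*(31 - t) + 9*t^2 - 7*t - 22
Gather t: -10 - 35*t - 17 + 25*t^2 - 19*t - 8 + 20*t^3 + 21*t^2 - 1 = 20*t^3 + 46*t^2 - 54*t - 36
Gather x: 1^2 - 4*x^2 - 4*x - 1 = -4*x^2 - 4*x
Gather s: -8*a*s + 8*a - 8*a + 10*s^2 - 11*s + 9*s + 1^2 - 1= 10*s^2 + s*(-8*a - 2)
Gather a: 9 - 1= 8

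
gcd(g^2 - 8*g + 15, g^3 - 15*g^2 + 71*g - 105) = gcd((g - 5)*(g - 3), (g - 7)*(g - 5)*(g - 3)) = g^2 - 8*g + 15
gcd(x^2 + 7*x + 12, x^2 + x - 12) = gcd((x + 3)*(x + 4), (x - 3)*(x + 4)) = x + 4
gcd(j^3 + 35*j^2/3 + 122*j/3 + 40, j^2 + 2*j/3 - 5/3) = j + 5/3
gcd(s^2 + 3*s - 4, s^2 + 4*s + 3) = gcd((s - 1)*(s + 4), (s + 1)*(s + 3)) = 1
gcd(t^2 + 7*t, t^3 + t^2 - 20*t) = t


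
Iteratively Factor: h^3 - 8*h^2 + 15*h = (h)*(h^2 - 8*h + 15) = h*(h - 5)*(h - 3)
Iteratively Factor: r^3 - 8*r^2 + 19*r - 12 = (r - 3)*(r^2 - 5*r + 4) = (r - 3)*(r - 1)*(r - 4)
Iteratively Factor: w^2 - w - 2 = (w + 1)*(w - 2)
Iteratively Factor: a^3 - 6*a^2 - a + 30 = (a + 2)*(a^2 - 8*a + 15) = (a - 3)*(a + 2)*(a - 5)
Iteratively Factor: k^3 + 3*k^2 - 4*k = (k)*(k^2 + 3*k - 4) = k*(k - 1)*(k + 4)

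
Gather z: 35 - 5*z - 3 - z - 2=30 - 6*z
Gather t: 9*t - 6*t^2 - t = -6*t^2 + 8*t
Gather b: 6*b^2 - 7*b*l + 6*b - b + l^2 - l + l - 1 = 6*b^2 + b*(5 - 7*l) + l^2 - 1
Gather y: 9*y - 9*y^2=-9*y^2 + 9*y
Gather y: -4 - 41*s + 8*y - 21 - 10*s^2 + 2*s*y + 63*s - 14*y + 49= -10*s^2 + 22*s + y*(2*s - 6) + 24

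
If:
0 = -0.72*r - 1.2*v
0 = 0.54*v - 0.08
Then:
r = -0.25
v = 0.15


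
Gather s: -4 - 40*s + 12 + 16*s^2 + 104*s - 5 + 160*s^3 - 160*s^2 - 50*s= 160*s^3 - 144*s^2 + 14*s + 3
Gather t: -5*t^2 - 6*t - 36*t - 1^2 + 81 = -5*t^2 - 42*t + 80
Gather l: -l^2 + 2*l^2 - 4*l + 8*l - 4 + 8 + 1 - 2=l^2 + 4*l + 3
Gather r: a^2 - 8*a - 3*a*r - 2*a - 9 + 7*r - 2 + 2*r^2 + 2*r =a^2 - 10*a + 2*r^2 + r*(9 - 3*a) - 11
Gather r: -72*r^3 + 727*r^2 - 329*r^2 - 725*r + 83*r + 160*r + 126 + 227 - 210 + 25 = -72*r^3 + 398*r^2 - 482*r + 168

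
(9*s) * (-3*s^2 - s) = -27*s^3 - 9*s^2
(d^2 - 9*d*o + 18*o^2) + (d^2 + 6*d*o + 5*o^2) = 2*d^2 - 3*d*o + 23*o^2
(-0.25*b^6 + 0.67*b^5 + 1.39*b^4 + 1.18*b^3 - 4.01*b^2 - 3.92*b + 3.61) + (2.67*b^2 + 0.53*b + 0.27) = -0.25*b^6 + 0.67*b^5 + 1.39*b^4 + 1.18*b^3 - 1.34*b^2 - 3.39*b + 3.88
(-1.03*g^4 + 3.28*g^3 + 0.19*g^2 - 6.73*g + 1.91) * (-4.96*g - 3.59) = 5.1088*g^5 - 12.5711*g^4 - 12.7176*g^3 + 32.6987*g^2 + 14.6871*g - 6.8569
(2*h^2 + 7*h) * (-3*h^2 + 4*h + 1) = -6*h^4 - 13*h^3 + 30*h^2 + 7*h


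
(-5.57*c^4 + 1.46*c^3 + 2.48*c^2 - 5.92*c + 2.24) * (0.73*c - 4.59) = -4.0661*c^5 + 26.6321*c^4 - 4.891*c^3 - 15.7048*c^2 + 28.808*c - 10.2816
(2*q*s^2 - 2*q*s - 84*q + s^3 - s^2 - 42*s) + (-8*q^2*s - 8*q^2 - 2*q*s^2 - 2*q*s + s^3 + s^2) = -8*q^2*s - 8*q^2 - 4*q*s - 84*q + 2*s^3 - 42*s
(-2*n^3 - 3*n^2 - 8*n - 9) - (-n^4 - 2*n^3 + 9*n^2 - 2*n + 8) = n^4 - 12*n^2 - 6*n - 17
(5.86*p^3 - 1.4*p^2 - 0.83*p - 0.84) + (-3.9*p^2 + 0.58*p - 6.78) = 5.86*p^3 - 5.3*p^2 - 0.25*p - 7.62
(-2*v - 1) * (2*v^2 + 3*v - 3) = -4*v^3 - 8*v^2 + 3*v + 3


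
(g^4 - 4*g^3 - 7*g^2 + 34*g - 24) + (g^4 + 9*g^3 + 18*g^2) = 2*g^4 + 5*g^3 + 11*g^2 + 34*g - 24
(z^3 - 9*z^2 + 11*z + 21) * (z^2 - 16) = z^5 - 9*z^4 - 5*z^3 + 165*z^2 - 176*z - 336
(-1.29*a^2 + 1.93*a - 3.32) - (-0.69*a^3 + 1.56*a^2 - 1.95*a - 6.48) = 0.69*a^3 - 2.85*a^2 + 3.88*a + 3.16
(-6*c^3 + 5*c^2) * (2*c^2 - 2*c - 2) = -12*c^5 + 22*c^4 + 2*c^3 - 10*c^2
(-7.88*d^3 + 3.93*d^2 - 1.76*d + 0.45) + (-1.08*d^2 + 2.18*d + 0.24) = -7.88*d^3 + 2.85*d^2 + 0.42*d + 0.69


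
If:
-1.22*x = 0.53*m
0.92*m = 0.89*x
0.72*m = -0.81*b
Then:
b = 0.00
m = 0.00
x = 0.00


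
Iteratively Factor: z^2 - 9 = (z + 3)*(z - 3)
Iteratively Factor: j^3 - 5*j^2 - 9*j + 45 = (j + 3)*(j^2 - 8*j + 15) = (j - 5)*(j + 3)*(j - 3)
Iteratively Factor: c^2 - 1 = (c - 1)*(c + 1)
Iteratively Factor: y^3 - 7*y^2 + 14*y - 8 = (y - 2)*(y^2 - 5*y + 4) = (y - 2)*(y - 1)*(y - 4)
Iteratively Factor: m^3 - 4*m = (m + 2)*(m^2 - 2*m) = (m - 2)*(m + 2)*(m)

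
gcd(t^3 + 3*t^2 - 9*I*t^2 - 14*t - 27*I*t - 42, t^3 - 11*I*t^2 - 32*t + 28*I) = t^2 - 9*I*t - 14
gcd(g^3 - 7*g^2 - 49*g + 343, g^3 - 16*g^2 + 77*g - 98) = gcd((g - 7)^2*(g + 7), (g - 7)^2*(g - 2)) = g^2 - 14*g + 49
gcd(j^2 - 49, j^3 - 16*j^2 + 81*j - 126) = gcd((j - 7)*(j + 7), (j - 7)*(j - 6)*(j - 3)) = j - 7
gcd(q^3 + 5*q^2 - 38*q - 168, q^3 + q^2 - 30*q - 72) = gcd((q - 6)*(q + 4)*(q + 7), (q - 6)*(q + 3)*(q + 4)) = q^2 - 2*q - 24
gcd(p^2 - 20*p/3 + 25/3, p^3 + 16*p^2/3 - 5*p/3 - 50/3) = p - 5/3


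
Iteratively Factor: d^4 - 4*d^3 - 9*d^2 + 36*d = (d - 3)*(d^3 - d^2 - 12*d) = (d - 4)*(d - 3)*(d^2 + 3*d) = (d - 4)*(d - 3)*(d + 3)*(d)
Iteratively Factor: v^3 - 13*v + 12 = (v + 4)*(v^2 - 4*v + 3) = (v - 1)*(v + 4)*(v - 3)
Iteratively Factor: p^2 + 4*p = (p + 4)*(p)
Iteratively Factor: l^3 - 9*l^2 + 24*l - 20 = (l - 2)*(l^2 - 7*l + 10) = (l - 5)*(l - 2)*(l - 2)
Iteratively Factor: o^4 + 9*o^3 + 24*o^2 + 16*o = (o)*(o^3 + 9*o^2 + 24*o + 16) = o*(o + 4)*(o^2 + 5*o + 4) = o*(o + 4)^2*(o + 1)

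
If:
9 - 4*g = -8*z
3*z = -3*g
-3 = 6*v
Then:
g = 3/4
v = -1/2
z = -3/4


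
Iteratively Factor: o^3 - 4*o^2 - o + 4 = (o - 1)*(o^2 - 3*o - 4) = (o - 1)*(o + 1)*(o - 4)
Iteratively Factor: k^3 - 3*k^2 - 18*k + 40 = (k + 4)*(k^2 - 7*k + 10) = (k - 2)*(k + 4)*(k - 5)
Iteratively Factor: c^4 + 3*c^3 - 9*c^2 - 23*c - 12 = (c - 3)*(c^3 + 6*c^2 + 9*c + 4) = (c - 3)*(c + 1)*(c^2 + 5*c + 4) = (c - 3)*(c + 1)^2*(c + 4)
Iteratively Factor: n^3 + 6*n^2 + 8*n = (n + 4)*(n^2 + 2*n) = (n + 2)*(n + 4)*(n)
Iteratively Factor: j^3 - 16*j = (j)*(j^2 - 16) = j*(j + 4)*(j - 4)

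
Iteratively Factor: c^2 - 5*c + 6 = (c - 2)*(c - 3)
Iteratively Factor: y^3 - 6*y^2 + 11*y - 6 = (y - 3)*(y^2 - 3*y + 2) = (y - 3)*(y - 2)*(y - 1)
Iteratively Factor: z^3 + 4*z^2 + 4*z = (z + 2)*(z^2 + 2*z) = (z + 2)^2*(z)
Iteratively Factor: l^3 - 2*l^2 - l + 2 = (l - 2)*(l^2 - 1) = (l - 2)*(l + 1)*(l - 1)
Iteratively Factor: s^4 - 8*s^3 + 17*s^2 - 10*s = (s - 2)*(s^3 - 6*s^2 + 5*s) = (s - 5)*(s - 2)*(s^2 - s) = (s - 5)*(s - 2)*(s - 1)*(s)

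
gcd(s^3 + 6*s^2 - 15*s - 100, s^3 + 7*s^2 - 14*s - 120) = s^2 + s - 20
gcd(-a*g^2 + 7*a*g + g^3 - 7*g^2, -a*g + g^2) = a*g - g^2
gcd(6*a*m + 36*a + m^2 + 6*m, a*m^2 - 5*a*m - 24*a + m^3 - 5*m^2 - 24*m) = 1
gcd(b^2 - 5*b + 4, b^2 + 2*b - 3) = b - 1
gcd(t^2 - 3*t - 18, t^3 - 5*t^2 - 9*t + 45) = t + 3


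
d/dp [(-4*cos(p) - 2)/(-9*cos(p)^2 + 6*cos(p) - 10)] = 4*(9*cos(p)^2 + 9*cos(p) - 13)*sin(p)/(9*sin(p)^2 + 6*cos(p) - 19)^2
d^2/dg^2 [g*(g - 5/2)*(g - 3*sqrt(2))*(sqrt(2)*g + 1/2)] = 12*sqrt(2)*g^2 - 33*g - 15*sqrt(2)*g - 3*sqrt(2) + 55/2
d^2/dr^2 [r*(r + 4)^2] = 6*r + 16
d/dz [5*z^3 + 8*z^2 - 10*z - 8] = 15*z^2 + 16*z - 10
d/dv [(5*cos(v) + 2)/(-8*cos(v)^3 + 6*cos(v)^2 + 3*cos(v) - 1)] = (-80*cos(v)^3 - 18*cos(v)^2 + 24*cos(v) + 11)*sin(v)/((cos(v) - 1)^2*(2*cos(v) + 1)^2*(4*cos(v) - 1)^2)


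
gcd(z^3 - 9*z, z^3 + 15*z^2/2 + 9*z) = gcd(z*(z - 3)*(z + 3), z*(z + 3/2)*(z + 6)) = z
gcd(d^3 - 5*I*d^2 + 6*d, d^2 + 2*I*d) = d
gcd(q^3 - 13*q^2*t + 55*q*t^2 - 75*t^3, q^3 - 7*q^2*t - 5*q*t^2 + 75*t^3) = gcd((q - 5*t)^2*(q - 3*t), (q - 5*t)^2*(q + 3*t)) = q^2 - 10*q*t + 25*t^2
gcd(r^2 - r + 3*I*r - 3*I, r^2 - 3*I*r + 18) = r + 3*I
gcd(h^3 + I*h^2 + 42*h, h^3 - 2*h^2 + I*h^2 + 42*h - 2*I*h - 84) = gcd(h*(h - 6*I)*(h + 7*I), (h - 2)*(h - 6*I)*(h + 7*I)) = h^2 + I*h + 42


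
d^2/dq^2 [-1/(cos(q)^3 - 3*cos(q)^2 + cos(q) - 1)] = ((-7*cos(q) + 24*cos(2*q) - 9*cos(3*q))*(cos(q)^3 - 3*cos(q)^2 + cos(q) - 1)/4 - 2*(3*cos(q)^2 - 6*cos(q) + 1)^2*sin(q)^2)/(cos(q)^3 - 3*cos(q)^2 + cos(q) - 1)^3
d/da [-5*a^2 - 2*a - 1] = -10*a - 2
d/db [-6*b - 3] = -6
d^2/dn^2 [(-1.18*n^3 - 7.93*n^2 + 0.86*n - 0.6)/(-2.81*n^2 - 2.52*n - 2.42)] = (1.4210854715202e-14*n^5 + 1.13686837721616e-13*n^4 - 126.950652*n^3 - 251.950884*n^2 + 102.044664*n + 102.831992)/(22.188041*n^6 + 59.694516*n^5 + 110.859558*n^4 + 118.822032*n^3 + 95.473356*n^2 + 44.274384*n + 14.172488)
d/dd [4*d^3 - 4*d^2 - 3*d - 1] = 12*d^2 - 8*d - 3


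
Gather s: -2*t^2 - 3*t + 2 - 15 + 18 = -2*t^2 - 3*t + 5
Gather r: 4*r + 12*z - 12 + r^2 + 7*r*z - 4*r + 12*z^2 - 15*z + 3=r^2 + 7*r*z + 12*z^2 - 3*z - 9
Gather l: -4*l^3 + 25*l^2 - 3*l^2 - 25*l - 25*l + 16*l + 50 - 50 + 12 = -4*l^3 + 22*l^2 - 34*l + 12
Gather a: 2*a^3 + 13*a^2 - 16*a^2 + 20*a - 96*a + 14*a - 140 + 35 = 2*a^3 - 3*a^2 - 62*a - 105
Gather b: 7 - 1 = 6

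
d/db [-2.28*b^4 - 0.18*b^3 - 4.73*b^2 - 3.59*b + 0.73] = -9.12*b^3 - 0.54*b^2 - 9.46*b - 3.59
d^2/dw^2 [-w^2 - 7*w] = -2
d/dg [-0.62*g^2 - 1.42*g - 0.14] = -1.24*g - 1.42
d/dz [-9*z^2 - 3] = -18*z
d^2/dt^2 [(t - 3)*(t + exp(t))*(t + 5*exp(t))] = 6*t^2*exp(t) + 20*t*exp(2*t) + 6*t*exp(t) + 6*t - 40*exp(2*t) - 24*exp(t) - 6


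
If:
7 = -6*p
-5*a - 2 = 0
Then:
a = -2/5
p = -7/6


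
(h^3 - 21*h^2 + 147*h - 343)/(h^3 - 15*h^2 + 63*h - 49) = (h - 7)/(h - 1)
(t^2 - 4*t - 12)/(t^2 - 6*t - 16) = (t - 6)/(t - 8)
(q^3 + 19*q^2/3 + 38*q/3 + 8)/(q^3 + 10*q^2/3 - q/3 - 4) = (q + 2)/(q - 1)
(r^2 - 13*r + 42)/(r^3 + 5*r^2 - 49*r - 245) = (r - 6)/(r^2 + 12*r + 35)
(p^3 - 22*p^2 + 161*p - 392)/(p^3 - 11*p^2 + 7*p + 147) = (p - 8)/(p + 3)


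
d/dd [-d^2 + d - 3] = 1 - 2*d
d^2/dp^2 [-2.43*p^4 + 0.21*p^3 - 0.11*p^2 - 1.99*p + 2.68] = -29.16*p^2 + 1.26*p - 0.22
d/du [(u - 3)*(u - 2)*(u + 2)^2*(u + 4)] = 5*u^4 + 12*u^3 - 42*u^2 - 72*u + 40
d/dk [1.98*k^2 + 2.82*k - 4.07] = 3.96*k + 2.82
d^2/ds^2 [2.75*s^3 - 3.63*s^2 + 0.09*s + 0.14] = 16.5*s - 7.26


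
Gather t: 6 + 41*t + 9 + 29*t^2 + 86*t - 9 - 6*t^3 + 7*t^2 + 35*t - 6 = -6*t^3 + 36*t^2 + 162*t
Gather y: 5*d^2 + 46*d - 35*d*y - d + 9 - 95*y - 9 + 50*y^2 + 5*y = 5*d^2 + 45*d + 50*y^2 + y*(-35*d - 90)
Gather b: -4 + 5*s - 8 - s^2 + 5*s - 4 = -s^2 + 10*s - 16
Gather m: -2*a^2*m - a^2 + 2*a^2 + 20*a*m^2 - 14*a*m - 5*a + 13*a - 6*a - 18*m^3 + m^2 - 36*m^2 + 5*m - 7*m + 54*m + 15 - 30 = a^2 + 2*a - 18*m^3 + m^2*(20*a - 35) + m*(-2*a^2 - 14*a + 52) - 15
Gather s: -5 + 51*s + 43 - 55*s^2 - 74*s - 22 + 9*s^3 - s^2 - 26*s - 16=9*s^3 - 56*s^2 - 49*s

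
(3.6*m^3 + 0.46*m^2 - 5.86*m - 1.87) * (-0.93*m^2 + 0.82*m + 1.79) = -3.348*m^5 + 2.5242*m^4 + 12.271*m^3 - 2.2427*m^2 - 12.0228*m - 3.3473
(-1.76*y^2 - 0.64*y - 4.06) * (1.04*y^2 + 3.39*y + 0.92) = -1.8304*y^4 - 6.632*y^3 - 8.0112*y^2 - 14.3522*y - 3.7352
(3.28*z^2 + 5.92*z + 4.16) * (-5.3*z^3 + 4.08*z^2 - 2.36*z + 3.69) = -17.384*z^5 - 17.9936*z^4 - 5.6352*z^3 + 15.1048*z^2 + 12.0272*z + 15.3504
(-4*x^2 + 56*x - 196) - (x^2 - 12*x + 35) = -5*x^2 + 68*x - 231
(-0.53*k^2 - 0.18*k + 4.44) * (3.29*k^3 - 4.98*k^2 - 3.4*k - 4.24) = -1.7437*k^5 + 2.0472*k^4 + 17.306*k^3 - 19.252*k^2 - 14.3328*k - 18.8256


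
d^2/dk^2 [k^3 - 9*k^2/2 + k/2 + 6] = 6*k - 9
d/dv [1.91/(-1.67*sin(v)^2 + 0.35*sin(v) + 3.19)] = (6.3794*sin(v) - 0.6685)*cos(v)/(-1.67*sin(v)^2 + 0.35*sin(v) + 3.19)^2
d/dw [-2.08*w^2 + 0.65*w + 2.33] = 0.65 - 4.16*w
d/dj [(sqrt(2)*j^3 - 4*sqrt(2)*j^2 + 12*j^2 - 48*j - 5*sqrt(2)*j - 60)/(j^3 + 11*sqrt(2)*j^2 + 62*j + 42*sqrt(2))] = 2*(2*sqrt(2)*j^4 + 5*j^4 + 48*j^3 + 67*sqrt(2)*j^3 + 140*sqrt(2)*j^2 + 643*j^2 - 336*j + 1164*sqrt(2)*j - 1008*sqrt(2) + 1650)/(j^6 + 22*sqrt(2)*j^5 + 366*j^4 + 1448*sqrt(2)*j^3 + 5692*j^2 + 5208*sqrt(2)*j + 3528)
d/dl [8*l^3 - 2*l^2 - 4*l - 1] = 24*l^2 - 4*l - 4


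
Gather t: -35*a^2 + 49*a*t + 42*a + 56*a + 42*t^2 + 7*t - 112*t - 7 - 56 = -35*a^2 + 98*a + 42*t^2 + t*(49*a - 105) - 63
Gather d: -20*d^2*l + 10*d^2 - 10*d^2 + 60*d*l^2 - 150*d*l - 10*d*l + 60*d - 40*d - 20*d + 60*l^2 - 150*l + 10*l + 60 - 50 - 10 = -20*d^2*l + d*(60*l^2 - 160*l) + 60*l^2 - 140*l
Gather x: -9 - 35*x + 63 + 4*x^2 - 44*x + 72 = 4*x^2 - 79*x + 126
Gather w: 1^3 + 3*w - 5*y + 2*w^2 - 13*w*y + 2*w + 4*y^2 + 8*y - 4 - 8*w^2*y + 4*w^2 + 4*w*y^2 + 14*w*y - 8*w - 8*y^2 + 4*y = w^2*(6 - 8*y) + w*(4*y^2 + y - 3) - 4*y^2 + 7*y - 3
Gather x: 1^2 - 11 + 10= 0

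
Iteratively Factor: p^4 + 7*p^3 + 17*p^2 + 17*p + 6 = (p + 3)*(p^3 + 4*p^2 + 5*p + 2) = (p + 1)*(p + 3)*(p^2 + 3*p + 2) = (p + 1)^2*(p + 3)*(p + 2)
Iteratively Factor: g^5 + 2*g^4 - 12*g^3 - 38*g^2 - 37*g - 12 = (g + 3)*(g^4 - g^3 - 9*g^2 - 11*g - 4) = (g + 1)*(g + 3)*(g^3 - 2*g^2 - 7*g - 4) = (g + 1)^2*(g + 3)*(g^2 - 3*g - 4) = (g + 1)^3*(g + 3)*(g - 4)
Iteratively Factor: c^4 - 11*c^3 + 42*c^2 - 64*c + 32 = (c - 1)*(c^3 - 10*c^2 + 32*c - 32) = (c - 4)*(c - 1)*(c^2 - 6*c + 8) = (c - 4)^2*(c - 1)*(c - 2)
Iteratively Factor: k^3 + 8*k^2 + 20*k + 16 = (k + 2)*(k^2 + 6*k + 8) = (k + 2)*(k + 4)*(k + 2)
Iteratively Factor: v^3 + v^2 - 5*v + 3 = (v - 1)*(v^2 + 2*v - 3) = (v - 1)^2*(v + 3)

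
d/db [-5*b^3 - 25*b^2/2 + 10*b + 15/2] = -15*b^2 - 25*b + 10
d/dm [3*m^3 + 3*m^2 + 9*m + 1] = 9*m^2 + 6*m + 9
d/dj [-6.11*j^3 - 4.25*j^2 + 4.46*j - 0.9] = -18.33*j^2 - 8.5*j + 4.46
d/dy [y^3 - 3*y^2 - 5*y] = 3*y^2 - 6*y - 5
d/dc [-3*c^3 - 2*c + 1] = -9*c^2 - 2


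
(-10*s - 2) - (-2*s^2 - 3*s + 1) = 2*s^2 - 7*s - 3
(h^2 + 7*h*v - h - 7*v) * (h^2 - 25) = h^4 + 7*h^3*v - h^3 - 7*h^2*v - 25*h^2 - 175*h*v + 25*h + 175*v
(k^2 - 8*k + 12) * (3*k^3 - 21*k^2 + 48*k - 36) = 3*k^5 - 45*k^4 + 252*k^3 - 672*k^2 + 864*k - 432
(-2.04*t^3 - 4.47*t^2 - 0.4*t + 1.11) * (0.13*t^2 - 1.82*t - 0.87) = -0.2652*t^5 + 3.1317*t^4 + 9.8582*t^3 + 4.7612*t^2 - 1.6722*t - 0.9657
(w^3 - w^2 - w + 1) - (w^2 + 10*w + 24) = w^3 - 2*w^2 - 11*w - 23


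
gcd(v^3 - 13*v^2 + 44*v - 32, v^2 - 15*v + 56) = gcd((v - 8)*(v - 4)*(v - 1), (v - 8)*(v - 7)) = v - 8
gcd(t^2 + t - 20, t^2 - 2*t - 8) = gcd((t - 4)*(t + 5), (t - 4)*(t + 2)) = t - 4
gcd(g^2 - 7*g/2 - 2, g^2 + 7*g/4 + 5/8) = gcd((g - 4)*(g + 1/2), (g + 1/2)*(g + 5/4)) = g + 1/2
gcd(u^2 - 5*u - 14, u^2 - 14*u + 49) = u - 7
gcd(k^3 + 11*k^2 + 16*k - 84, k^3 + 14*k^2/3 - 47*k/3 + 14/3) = k^2 + 5*k - 14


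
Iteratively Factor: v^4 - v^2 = (v - 1)*(v^3 + v^2) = (v - 1)*(v + 1)*(v^2) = v*(v - 1)*(v + 1)*(v)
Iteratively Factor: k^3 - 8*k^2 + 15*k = (k - 3)*(k^2 - 5*k) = (k - 5)*(k - 3)*(k)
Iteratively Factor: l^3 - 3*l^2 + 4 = (l - 2)*(l^2 - l - 2) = (l - 2)*(l + 1)*(l - 2)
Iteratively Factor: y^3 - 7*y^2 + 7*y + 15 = (y - 3)*(y^2 - 4*y - 5) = (y - 3)*(y + 1)*(y - 5)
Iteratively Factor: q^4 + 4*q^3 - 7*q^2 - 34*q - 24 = (q + 1)*(q^3 + 3*q^2 - 10*q - 24) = (q - 3)*(q + 1)*(q^2 + 6*q + 8) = (q - 3)*(q + 1)*(q + 4)*(q + 2)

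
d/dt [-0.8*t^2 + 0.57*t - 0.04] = 0.57 - 1.6*t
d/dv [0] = 0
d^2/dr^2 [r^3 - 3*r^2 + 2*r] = 6*r - 6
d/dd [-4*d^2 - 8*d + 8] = -8*d - 8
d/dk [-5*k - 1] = -5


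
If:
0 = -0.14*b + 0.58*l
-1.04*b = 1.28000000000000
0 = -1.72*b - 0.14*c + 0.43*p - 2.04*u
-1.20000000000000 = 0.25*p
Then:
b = -1.23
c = 0.378021978021978 - 14.5714285714286*u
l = -0.30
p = -4.80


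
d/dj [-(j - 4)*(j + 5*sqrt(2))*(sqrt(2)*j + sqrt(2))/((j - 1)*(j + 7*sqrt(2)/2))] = 2*(-sqrt(2)*j^4 - 14*j^3 + 2*sqrt(2)*j^3 - 42*sqrt(2)*j^2 + 22*j^2 - 122*j + 70*sqrt(2)*j - 245*sqrt(2) + 12)/(2*j^4 - 4*j^3 + 14*sqrt(2)*j^3 - 28*sqrt(2)*j^2 + 51*j^2 - 98*j + 14*sqrt(2)*j + 49)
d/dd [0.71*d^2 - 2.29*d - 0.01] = 1.42*d - 2.29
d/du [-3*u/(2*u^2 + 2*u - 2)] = 3*(u^2 + 1)/(2*(u^4 + 2*u^3 - u^2 - 2*u + 1))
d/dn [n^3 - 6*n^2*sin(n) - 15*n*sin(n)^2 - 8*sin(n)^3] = -6*n^2*cos(n) + 3*n^2 - 12*n*sin(n) - 15*n*sin(2*n) - 24*sin(n)^2*cos(n) - 15*sin(n)^2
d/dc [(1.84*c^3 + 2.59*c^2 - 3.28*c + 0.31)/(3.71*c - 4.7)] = (13.6528*c^3 - 16.3351*c^2 - 24.346*c + 14.2659)/(13.7641*c^2 - 34.874*c + 22.09)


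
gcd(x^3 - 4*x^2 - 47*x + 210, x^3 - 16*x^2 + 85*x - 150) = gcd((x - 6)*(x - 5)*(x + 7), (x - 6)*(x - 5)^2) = x^2 - 11*x + 30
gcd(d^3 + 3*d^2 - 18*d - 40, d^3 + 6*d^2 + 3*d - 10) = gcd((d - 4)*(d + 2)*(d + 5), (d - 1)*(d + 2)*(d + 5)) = d^2 + 7*d + 10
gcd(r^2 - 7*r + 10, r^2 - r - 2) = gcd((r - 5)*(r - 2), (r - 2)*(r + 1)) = r - 2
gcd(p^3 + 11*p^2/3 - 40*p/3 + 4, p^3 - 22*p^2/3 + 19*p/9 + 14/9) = 1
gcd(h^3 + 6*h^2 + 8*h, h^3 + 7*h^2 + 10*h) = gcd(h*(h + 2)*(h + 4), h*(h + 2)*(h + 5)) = h^2 + 2*h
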